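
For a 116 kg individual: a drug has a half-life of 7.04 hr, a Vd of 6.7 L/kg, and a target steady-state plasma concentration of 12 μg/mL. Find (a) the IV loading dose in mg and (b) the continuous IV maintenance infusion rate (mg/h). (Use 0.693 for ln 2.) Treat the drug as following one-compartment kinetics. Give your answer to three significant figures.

(a) 9330 mg; (b) 918 mg/h

Vd(total) = 116 kg × 6.7 L/kg = 777.2 L
LD = Vd × C = 777.2 × 12 = 9326 mg
CL = 0.693 × Vd / t½ = 0.693 × 777.2 / 7.04 = 76.51 L/h
Infusion rate = CL × Css = 76.51 × 12 = 918.1 mg/h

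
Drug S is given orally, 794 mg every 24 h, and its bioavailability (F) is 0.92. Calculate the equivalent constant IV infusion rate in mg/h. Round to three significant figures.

30.4 mg/h

Equivalent systemic input: infusion rate = F·D/τ.
Rate = 0.92 × 794 / 24 = 30.44 mg/h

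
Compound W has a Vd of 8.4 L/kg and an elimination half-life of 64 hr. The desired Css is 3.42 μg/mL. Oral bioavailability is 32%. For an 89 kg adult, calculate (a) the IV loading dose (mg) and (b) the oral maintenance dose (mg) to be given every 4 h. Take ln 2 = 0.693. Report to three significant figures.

Total Vd = 8.4 × 89 = 747.6 L
LD = Vd × C = 747.6 × 3.42 = 2557 mg
CL = 0.693 × Vd / t½ = 0.693 × 747.6 / 64 = 8.095 L/h
D = CL × Css × τ / F = 8.095 × 3.42 × 4 / 0.32 = 346.1 mg

(a) 2560 mg; (b) 346 mg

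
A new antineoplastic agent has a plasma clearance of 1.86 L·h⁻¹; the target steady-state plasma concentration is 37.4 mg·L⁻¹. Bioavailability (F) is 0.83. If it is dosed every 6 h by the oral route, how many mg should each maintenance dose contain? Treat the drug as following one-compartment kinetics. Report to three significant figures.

503 mg

D = CL × Css × τ / F = 1.860 × 37.4 × 6 / 0.83 = 502.9 mg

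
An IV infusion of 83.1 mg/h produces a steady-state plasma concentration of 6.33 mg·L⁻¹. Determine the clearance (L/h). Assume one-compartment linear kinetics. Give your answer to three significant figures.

At steady state, infusion rate = CL × Css, so CL = rate / Css.
CL = 83.1 / 6.33 = 13.13 L/h

13.1 L/h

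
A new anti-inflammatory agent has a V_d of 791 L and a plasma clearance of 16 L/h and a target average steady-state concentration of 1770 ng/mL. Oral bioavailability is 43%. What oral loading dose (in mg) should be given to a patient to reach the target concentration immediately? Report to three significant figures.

3260 mg

C = 1770 ng/mL = 1.770 mg/L
LD = Vd × C / F = 791.0 × 1.770 / 0.43 = 3256 mg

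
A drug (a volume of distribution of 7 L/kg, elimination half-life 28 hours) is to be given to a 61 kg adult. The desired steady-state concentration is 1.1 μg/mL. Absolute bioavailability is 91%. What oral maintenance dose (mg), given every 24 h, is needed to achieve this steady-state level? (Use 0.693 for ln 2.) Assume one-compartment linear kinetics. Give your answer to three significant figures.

307 mg

Vd = 7 L/kg × 61 kg = 427.0 L
CL = ln 2 · Vd / t½ = 0.693 × 427.0 / 28 = 10.57 L/h
D = CL × Css × τ / F = 10.57 × 1.1 × 24 / 0.91 = 306.6 mg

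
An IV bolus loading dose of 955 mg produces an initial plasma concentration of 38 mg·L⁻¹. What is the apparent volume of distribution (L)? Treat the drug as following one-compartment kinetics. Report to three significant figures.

25.1 L

Immediately after an IV bolus, C₀ = Dose / Vd, so Vd = Dose / C₀.
Vd = 955 / 38 = 25.13 L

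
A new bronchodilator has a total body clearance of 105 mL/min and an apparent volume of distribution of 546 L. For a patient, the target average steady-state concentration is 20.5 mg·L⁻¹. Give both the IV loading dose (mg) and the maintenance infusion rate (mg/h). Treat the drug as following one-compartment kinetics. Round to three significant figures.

Loading dose = Vd × C = 546.0 × 20.5 = 11190 mg
Convert clearance: 105 mL/min × 60 min/h ÷ 1000 mL/L = 6.300 L/h
Maintenance infusion rate = CL × Css = 6.300 × 20.5 = 129.2 mg/h

(a) 11200 mg; (b) 129 mg/h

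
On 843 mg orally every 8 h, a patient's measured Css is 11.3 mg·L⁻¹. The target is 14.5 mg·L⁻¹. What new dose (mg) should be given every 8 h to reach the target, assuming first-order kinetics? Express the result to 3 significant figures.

For first-order elimination, Css ∝ F·D/(CL·τ); F and CL are unchanged, so Css ∝ D/τ.
D₂ = D₁ × (Css,target / Css,current) = 843 × 14.5/11.3 = 1082 mg

1080 mg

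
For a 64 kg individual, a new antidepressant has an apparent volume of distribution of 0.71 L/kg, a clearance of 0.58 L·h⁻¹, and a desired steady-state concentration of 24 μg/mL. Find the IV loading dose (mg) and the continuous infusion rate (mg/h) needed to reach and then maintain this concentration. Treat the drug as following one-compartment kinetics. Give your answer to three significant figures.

(a) 1090 mg; (b) 13.9 mg/h

Total Vd = 0.71 × 64 = 45.44 L
LD = Vd · C_target = 45.44 × 24 = 1091 mg
Maintenance: replace elimination → rate = CL × Css = 0.5800 × 24 = 13.92 mg/h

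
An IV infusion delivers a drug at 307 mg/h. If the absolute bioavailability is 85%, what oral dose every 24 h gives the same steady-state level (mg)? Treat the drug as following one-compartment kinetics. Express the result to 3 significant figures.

To maintain the same Css, the systemic dosing rate must be unchanged: F·D/τ = infusion rate.
D = rate × τ / F = 307 × 24 / 0.85 = 8668 mg

8670 mg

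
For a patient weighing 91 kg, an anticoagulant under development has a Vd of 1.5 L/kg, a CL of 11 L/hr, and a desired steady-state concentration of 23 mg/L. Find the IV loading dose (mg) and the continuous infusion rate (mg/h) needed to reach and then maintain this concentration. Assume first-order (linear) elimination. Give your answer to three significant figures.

(a) 3140 mg; (b) 253 mg/h

Vd(total) = 91 kg × 1.5 L/kg = 136.5 L
Loading dose = Vd × C = 136.5 × 23 = 3140 mg
Maintenance infusion rate = CL × Css = 11.00 × 23 = 253.0 mg/h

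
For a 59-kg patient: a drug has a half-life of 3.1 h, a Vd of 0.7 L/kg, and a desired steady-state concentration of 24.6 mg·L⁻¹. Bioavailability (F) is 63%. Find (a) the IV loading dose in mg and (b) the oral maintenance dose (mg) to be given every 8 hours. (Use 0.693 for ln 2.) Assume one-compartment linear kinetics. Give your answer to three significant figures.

(a) 1020 mg; (b) 2880 mg

Total Vd = 0.7 × 59 = 41.30 L
LD = Vd × C = 41.30 × 24.6 = 1016 mg
CL = 0.693 × Vd / t½ = 0.693 × 41.30 / 3.1 = 9.233 L/h
D = CL × Css × τ / F = 9.233 × 24.6 × 8 / 0.63 = 2884 mg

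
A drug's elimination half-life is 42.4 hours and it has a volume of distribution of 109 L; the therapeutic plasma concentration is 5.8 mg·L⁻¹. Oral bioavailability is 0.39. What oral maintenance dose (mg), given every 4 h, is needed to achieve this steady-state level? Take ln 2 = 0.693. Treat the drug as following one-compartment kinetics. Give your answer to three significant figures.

106 mg

CL = 0.693 × Vd / t½ = 0.693 × 109.0 / 42.4 = 1.782 L/h
D = CL × Css × τ / F = 1.782 × 5.8 × 4 / 0.39 = 106.0 mg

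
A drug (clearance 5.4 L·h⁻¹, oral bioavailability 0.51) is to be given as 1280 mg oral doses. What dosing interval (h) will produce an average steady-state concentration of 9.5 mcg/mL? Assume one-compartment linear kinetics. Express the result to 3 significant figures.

F·D/τ = CL·Css → τ = F·D / (CL·Css).
τ = 0.51 × 1280 / (5.4 × 9.5) = 12.73 h

12.7 h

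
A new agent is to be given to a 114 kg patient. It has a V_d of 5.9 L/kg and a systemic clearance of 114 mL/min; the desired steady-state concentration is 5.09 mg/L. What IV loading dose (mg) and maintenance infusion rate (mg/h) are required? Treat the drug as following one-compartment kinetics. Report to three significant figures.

Total Vd = 5.9 × 114 = 672.6 L
LD = Vd · C_target = 672.6 × 5.09 = 3424 mg
CL = 114 mL/min = 114 × 0.06 = 6.840 L/h
Maintenance infusion rate = CL × Css = 6.840 × 5.09 = 34.82 mg/h

(a) 3420 mg; (b) 34.8 mg/h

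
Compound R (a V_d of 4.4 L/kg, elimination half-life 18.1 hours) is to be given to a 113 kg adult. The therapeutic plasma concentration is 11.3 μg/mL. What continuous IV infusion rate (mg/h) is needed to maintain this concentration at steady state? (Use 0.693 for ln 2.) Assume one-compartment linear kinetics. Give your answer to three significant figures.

215 mg/h

Vd(total) = 113 kg × 4.4 L/kg = 497.2 L
CL = 0.693 × Vd / t½ = 0.693 × 497.2 / 18.1 = 19.04 L/h
Infusion rate = CL × Css = 19.04 × 11.3 = 215.2 mg/h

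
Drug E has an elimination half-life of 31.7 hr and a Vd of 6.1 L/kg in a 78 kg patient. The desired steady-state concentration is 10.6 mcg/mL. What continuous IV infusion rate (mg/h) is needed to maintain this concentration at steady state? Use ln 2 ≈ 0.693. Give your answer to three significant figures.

Total Vd = 6.1 × 78 = 475.8 L
CL = 0.693 × Vd / t½ = 0.693 × 475.8 / 31.7 = 10.40 L/h
Infusion rate = CL × Css = 10.40 × 10.6 = 110.2 mg/h

110 mg/h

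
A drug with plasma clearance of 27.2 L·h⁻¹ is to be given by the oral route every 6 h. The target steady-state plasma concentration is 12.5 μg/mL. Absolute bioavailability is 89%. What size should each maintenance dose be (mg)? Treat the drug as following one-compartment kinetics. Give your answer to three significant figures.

D = CL × Css × τ / F = 27.20 × 12.5 × 6 / 0.89 = 2292 mg

2290 mg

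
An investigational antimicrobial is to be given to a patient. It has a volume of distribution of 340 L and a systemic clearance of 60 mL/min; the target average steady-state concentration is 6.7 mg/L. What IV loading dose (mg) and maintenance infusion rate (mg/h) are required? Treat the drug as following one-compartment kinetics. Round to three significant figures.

Loading: fill Vd to C_target → 340.0 L × 6.7 mg/L = 2278 mg
Convert clearance: 60 mL/min × 60 min/h ÷ 1000 mL/L = 3.600 L/h
Infusion rate = 3.600 L/h × 6.7 mg/L = 24.12 mg/h

(a) 2280 mg; (b) 24.1 mg/h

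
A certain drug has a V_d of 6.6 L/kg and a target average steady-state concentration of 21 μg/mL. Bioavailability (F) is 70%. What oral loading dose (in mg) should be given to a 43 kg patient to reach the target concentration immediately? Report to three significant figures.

8510 mg

Vd(total) = 43 kg × 6.6 L/kg = 283.8 L
The loading dose fills Vd to the target concentration.
LD = Vd × C / F = 283.8 × 21.00 / 0.7 = 8514 mg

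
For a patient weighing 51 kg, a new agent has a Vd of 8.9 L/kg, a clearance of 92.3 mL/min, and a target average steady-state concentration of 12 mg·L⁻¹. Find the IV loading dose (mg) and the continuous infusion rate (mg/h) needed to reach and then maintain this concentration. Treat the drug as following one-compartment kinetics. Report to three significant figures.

(a) 5450 mg; (b) 66.5 mg/h

Total Vd = 8.9 × 51 = 453.9 L
LD = Vd · C_target = 453.9 × 12 = 5447 mg
CL = 92.3 mL/min × 60/1000 = 5.538 L/h
Infusion rate = 5.538 L/h × 12 mg/L = 66.46 mg/h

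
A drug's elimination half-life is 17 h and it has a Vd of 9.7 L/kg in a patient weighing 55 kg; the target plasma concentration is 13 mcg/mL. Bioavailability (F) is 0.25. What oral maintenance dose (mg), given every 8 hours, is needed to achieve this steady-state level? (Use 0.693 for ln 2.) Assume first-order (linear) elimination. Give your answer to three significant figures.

9050 mg

Vd = 9.7 L/kg × 55 kg = 533.5 L
k = 0.693/17 = 0.04076 h⁻¹, so CL = k·Vd = 0.04076 × 533.5 = 21.75 L/h
D = CL × Css × τ / F = 21.75 × 13 × 8 / 0.25 = 9048 mg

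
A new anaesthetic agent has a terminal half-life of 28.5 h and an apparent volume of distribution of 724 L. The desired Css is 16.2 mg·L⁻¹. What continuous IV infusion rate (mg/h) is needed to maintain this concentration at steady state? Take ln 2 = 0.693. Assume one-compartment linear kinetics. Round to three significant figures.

285 mg/h

CL = ln 2 · Vd / t½ = 0.693 × 724.0 / 28.5 = 17.60 L/h
Infusion rate = CL × Css = 17.60 × 16.2 = 285.1 mg/h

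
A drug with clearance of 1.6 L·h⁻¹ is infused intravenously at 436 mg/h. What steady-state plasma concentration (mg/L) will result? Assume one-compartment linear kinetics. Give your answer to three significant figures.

Css = rate / CL = 436 / 1.600 = 272.5 mg/L

273 mg/L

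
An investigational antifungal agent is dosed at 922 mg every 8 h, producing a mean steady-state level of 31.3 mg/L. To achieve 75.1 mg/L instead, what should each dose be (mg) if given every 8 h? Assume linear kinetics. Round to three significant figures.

For first-order elimination, Css ∝ F·D/(CL·τ); F and CL are unchanged, so Css ∝ D/τ.
D₂ = D₁ × (Css,target / Css,current) = 922 × 75.1/31.3 = 2212 mg

2210 mg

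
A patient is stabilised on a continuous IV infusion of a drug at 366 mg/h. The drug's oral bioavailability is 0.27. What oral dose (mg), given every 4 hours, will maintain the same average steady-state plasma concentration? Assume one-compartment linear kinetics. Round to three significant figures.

To maintain the same Css, the systemic dosing rate must be unchanged: F·D/τ = infusion rate.
D = rate × τ / F = 366 × 4 / 0.27 = 5422 mg

5420 mg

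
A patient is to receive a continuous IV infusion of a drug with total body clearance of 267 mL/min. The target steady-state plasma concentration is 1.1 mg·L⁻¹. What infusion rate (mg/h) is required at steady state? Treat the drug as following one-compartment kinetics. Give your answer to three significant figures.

Convert clearance: 267 mL/min × 60 min/h ÷ 1000 mL/L = 16.02 L/h
Rate = CL × Css = 16.02 × 1.1 = 17.62 mg/h

17.6 mg/h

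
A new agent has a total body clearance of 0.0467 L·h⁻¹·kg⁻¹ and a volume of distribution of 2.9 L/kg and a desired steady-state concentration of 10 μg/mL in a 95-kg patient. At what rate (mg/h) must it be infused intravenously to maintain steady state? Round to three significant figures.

CL = 0.0467 L·h⁻¹·kg⁻¹ × 95 kg = 4.437 L/h
R₀ = 4.437 × 10 = 44.37 mg/h

44.4 mg/h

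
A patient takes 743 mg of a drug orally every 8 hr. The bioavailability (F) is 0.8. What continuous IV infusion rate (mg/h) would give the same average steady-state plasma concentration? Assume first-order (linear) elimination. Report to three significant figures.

Equivalent systemic input: infusion rate = F·D/τ.
Rate = 0.8 × 743 / 8 = 74.30 mg/h

74.3 mg/h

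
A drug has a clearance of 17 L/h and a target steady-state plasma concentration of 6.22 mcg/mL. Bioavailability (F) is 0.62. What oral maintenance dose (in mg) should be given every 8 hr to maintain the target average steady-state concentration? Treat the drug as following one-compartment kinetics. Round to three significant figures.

1360 mg

D = CL × Css × τ / F = 17.00 × 6.22 × 8 / 0.62 = 1364 mg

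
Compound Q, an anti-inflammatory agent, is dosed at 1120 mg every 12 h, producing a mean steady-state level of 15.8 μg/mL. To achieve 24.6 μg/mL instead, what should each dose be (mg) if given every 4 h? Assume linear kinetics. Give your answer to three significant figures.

For first-order elimination, Css ∝ F·D/(CL·τ); F and CL are unchanged, so Css ∝ D/τ.
D₂ = D₁ × (Css,target / Css,current) × (τ₂/τ₁) = 1120 × (24.6/15.8) × (4/12) = 581.3 mg

581 mg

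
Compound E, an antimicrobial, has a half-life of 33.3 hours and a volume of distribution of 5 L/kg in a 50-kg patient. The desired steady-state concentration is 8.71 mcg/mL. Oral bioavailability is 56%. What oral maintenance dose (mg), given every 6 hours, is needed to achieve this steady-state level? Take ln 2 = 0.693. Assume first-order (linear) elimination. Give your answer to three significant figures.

486 mg

Vd = 5 L/kg × 50 kg = 250.0 L
CL = ln 2 · Vd / t½ = 0.693 × 250.0 / 33.3 = 5.203 L/h
D = CL × Css × τ / F = 5.203 × 8.71 × 6 / 0.56 = 485.6 mg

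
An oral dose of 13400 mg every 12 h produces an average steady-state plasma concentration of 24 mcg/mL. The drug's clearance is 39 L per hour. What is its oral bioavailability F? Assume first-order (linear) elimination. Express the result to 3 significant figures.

0.838

F·D/τ = CL·Css at steady state → F = CL·Css·τ / D.
F = 39 × 24 × 12 / 13400 = 0.838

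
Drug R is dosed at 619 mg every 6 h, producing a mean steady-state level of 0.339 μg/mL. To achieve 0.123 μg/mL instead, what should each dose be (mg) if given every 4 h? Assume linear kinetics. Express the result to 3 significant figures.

150 mg

With linear kinetics, Css is proportional to dose rate (D/τ) at fixed clearance.
D₂ = D₁ × (Css,target / Css,current) × (τ₂/τ₁) = 619 × (0.123/0.339) × (4/6) = 149.7 mg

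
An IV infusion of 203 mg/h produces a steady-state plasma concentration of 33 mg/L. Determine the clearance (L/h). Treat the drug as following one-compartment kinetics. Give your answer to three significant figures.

6.15 L/h

At steady state, infusion rate = CL × Css, so CL = rate / Css.
CL = 203 / 33 = 6.152 L/h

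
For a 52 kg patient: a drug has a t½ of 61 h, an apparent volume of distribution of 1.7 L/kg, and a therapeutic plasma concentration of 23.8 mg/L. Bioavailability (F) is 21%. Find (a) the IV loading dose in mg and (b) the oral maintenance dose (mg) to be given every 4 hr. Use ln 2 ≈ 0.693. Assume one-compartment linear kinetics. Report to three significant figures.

(a) 2100 mg; (b) 455 mg

Vd = 1.7 L/kg × 52 kg = 88.40 L
LD = Vd × C = 88.40 × 23.8 = 2104 mg
CL = 0.693 × Vd / t½ = 0.693 × 88.40 / 61 = 1.004 L/h
D = CL × Css × τ / F = 1.004 × 23.8 × 4 / 0.21 = 455.1 mg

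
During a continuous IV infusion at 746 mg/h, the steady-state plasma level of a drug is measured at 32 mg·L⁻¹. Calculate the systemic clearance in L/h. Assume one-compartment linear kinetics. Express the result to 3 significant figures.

23.3 L/h

At steady state, infusion rate = CL × Css, so CL = rate / Css.
CL = 746 / 32 = 23.31 L/h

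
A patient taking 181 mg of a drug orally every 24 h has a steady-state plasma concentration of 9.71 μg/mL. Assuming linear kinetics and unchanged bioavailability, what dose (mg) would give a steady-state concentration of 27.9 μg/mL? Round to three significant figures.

520 mg

For first-order elimination, Css ∝ F·D/(CL·τ); F and CL are unchanged, so Css ∝ D/τ.
D₂ = D₁ × (Css,target / Css,current) = 181 × 27.9/9.71 = 520.1 mg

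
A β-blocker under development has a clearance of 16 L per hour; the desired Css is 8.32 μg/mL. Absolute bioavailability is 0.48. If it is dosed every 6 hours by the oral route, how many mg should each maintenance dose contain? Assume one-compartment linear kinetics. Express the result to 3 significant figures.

D = CL × Css × τ / F = 16.00 × 8.32 × 6 / 0.48 = 1664 mg

1660 mg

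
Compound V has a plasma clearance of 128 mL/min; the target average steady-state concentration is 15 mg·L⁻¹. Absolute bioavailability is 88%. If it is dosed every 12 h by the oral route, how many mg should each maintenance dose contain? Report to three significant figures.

CL = 128 mL/min = 128 × 0.06 = 7.680 L/h
D = CL × Css × τ / F = 7.680 × 15 × 12 / 0.88 = 1571 mg

1570 mg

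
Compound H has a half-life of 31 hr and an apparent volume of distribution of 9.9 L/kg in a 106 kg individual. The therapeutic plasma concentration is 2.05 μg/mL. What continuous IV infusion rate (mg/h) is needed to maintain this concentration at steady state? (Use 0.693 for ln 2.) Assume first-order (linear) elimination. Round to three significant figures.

48.1 mg/h

Vd(total) = 106 kg × 9.9 L/kg = 1049 L
k = 0.693/31 = 0.02235 h⁻¹, so CL = k·Vd = 0.02235 × 1049 = 23.45 L/h
Infusion rate = CL × Css = 23.45 × 2.05 = 48.07 mg/h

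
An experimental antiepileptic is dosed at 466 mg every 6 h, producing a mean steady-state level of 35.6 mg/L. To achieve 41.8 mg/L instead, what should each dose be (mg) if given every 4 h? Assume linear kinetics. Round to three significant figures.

For first-order elimination, Css ∝ F·D/(CL·τ); F and CL are unchanged, so Css ∝ D/τ.
D₂ = D₁ × (Css,target / Css,current) × (τ₂/τ₁) = 466 × (41.8/35.6) × (4/6) = 364.8 mg

365 mg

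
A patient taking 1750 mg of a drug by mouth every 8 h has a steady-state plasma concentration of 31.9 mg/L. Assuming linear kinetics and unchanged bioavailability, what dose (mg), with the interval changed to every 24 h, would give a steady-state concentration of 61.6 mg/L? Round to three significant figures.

With linear kinetics, Css is proportional to dose rate (D/τ) at fixed clearance.
D₂ = D₁ × (Css,target / Css,current) × (τ₂/τ₁) = 1750 × (61.6/31.9) × (24/8) = 10140 mg

10100 mg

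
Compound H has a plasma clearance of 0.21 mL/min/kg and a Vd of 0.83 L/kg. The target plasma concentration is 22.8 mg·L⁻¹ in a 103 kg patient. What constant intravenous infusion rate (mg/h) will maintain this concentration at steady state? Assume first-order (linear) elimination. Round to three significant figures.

29.6 mg/h

CL = 0.21 mL/min/kg × 103 kg = 21.63 mL/min = 21.63 × 60/1000 = 1.298 L/h
R₀ = 1.298 × 22.8 = 29.59 mg/h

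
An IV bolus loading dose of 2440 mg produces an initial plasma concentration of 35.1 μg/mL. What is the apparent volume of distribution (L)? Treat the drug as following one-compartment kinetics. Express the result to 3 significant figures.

Immediately after an IV bolus, C₀ = Dose / Vd, so Vd = Dose / C₀.
Vd = 2440 / 35.1 = 69.52 L

69.5 L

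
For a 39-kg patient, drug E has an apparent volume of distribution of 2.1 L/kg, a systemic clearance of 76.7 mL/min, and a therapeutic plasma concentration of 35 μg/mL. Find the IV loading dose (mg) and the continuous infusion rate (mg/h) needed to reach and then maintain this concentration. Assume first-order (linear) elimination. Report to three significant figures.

(a) 2870 mg; (b) 161 mg/h

Vd = 2.1 L/kg × 39 kg = 81.90 L
LD = Vd · C_target = 81.90 × 35 = 2867 mg
Convert clearance: 76.7 mL/min × 60 min/h ÷ 1000 mL/L = 4.602 L/h
Maintenance infusion rate = CL × Css = 4.602 × 35 = 161.1 mg/h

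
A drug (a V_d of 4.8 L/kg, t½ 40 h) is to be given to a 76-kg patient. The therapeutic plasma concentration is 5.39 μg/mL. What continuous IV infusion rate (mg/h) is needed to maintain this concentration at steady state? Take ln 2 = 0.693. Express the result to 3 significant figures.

34.1 mg/h

Vd(total) = 76 kg × 4.8 L/kg = 364.8 L
k = 0.693/40 = 0.01733 h⁻¹, so CL = k·Vd = 0.01733 × 364.8 = 6.322 L/h
Infusion rate = CL × Css = 6.322 × 5.39 = 34.08 mg/h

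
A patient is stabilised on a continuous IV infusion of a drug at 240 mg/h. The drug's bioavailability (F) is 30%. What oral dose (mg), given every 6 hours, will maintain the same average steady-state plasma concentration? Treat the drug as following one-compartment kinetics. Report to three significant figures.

4800 mg

To maintain the same Css, the systemic dosing rate must be unchanged: F·D/τ = infusion rate.
D = rate × τ / F = 240 × 6 / 0.3 = 4800 mg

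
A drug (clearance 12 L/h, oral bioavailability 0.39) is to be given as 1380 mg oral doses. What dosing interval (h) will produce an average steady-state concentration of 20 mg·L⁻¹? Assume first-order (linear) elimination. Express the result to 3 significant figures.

F·D/τ = CL·Css → τ = F·D / (CL·Css).
τ = 0.39 × 1380 / (12 × 20) = 2.243 h

2.24 h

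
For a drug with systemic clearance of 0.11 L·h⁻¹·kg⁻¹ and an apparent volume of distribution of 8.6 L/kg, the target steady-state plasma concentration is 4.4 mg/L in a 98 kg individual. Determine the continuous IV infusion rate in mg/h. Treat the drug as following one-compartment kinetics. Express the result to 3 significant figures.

47.4 mg/h

CL = 0.11 L·h⁻¹·kg⁻¹ × 98 kg = 10.78 L/h
R₀ = 10.78 × 4.4 = 47.43 mg/h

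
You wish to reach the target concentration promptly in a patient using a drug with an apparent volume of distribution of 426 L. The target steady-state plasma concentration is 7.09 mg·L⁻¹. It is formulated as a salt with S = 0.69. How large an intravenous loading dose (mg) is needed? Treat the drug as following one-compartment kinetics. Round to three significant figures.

4380 mg

The loading dose fills Vd to the target concentration.
LD = Vd × C / S = 426.0 × 7.090 / 0.69 = 4377 mg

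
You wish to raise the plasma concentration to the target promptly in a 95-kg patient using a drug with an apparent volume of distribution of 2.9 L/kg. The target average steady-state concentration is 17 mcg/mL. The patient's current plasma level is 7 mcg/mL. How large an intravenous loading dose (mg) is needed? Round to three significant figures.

Vd(total) = 95 kg × 2.9 L/kg = 275.5 L
Concentration deficit ΔC = 17 − 7 = 10.00 mg/L
LD = Vd × ΔC = 275.5 × 10.00 = 2755 mg

2760 mg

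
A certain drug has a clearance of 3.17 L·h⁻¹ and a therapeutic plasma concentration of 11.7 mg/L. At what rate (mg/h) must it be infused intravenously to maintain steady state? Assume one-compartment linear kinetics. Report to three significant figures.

37.1 mg/h

R₀ = 3.170 × 11.7 = 37.09 mg/h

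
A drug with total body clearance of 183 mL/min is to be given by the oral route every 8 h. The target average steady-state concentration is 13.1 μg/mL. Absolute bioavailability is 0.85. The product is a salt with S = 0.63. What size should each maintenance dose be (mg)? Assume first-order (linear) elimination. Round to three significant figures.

CL = 183 mL/min = 183 × 0.06 = 10.98 L/h
D = CL × Css × τ / F / S = 10.98 × 13.1 × 8 / 0.85 / 0.63 = 2149 mg

2150 mg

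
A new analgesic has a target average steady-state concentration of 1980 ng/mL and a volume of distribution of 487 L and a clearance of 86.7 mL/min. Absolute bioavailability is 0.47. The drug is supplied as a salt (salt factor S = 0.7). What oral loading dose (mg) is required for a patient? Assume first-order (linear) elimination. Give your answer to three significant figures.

C = 1980 ng/mL = 1.980 mg/L
The loading dose fills Vd to the target concentration; clearance is irrelevant here.
LD = Vd × C / F / S = 487.0 × 1.980 / 0.47 / 0.7 = 2931 mg

2930 mg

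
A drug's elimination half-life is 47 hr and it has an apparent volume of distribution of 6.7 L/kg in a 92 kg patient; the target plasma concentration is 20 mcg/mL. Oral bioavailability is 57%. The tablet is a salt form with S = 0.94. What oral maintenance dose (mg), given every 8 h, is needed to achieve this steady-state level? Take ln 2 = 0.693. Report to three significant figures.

Vd(total) = 92 kg × 6.7 L/kg = 616.4 L
CL = ln 2 · Vd / t½ = 0.693 × 616.4 / 47 = 9.089 L/h
D = CL × Css × τ / F / S = 9.089 × 20 × 8 / 0.57 / 0.94 = 2714 mg

2710 mg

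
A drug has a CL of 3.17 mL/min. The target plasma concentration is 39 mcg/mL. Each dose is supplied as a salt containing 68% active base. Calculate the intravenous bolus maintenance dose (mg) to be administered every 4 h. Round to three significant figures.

CL = 3.17 mL/min = 3.17 × 0.06 = 0.1902 L/h
D = CL × Css × τ / S = 0.1902 × 39 × 4 / 0.68 = 43.63 mg

43.6 mg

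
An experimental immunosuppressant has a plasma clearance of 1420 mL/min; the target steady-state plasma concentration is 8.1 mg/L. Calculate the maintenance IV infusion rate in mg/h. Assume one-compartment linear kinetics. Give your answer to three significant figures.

CL = 1420 mL/min × 60/1000 = 85.20 L/h
At steady state, infusion rate equals elimination rate: rate in = CL × Css.
Rate = CL × Css = 85.20 × 8.1 = 690.1 mg/h

690 mg/h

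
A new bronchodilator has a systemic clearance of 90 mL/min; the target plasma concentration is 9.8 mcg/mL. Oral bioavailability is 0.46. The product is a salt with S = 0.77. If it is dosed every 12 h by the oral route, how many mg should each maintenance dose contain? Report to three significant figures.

1790 mg

CL = 90 mL/min × 60/1000 = 5.400 L/h
At steady state, dose per interval replaces the amount cleared in that interval: F·S·D/τ = CL·Css.
D = CL × Css × τ / F / S = 5.400 × 9.8 × 12 / 0.46 / 0.77 = 1793 mg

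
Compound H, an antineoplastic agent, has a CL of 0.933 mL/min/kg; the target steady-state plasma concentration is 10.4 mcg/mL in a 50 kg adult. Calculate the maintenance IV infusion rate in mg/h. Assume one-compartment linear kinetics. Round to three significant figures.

29.1 mg/h

CL = 0.933 mL/min/kg × 50 kg = 46.65 mL/min = 46.65 × 60/1000 = 2.799 L/h
At steady state, infusion rate equals elimination rate: rate in = CL × Css.
Infusion rate = CL · Css = 2.799 L/h × 10.4 mg/L = 29.11 mg/h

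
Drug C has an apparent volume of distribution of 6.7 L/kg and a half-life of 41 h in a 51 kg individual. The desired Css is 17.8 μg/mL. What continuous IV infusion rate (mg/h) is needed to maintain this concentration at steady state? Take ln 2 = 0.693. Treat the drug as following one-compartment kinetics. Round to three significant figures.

Total Vd = 6.7 × 51 = 341.7 L
k = 0.693/41 = 0.01690 h⁻¹, so CL = k·Vd = 0.01690 × 341.7 = 5.775 L/h
Infusion rate = CL × Css = 5.775 × 17.8 = 102.8 mg/h

103 mg/h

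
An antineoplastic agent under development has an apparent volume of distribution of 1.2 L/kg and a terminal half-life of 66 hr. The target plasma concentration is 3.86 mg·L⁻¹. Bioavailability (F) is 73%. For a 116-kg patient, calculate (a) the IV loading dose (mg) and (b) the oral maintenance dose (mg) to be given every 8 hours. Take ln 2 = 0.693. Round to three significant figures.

Total Vd = 1.2 × 116 = 139.2 L
LD = Vd × C = 139.2 × 3.86 = 537.3 mg
CL = 0.693 × Vd / t½ = 0.693 × 139.2 / 66 = 1.462 L/h
D = CL × Css × τ / F = 1.462 × 3.86 × 8 / 0.73 = 61.84 mg

(a) 537 mg; (b) 61.8 mg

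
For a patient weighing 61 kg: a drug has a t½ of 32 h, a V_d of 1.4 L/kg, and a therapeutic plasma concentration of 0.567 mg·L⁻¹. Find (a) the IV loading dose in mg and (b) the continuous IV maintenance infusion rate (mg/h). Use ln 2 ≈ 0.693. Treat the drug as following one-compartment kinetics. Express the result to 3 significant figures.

(a) 48.4 mg; (b) 1.05 mg/h

Vd = 1.4 L/kg × 61 kg = 85.40 L
LD = Vd × C = 85.40 × 0.567 = 48.42 mg
CL = 0.693 × Vd / t½ = 0.693 × 85.40 / 32 = 1.849 L/h
Infusion rate = CL × Css = 1.849 × 0.567 = 1.048 mg/h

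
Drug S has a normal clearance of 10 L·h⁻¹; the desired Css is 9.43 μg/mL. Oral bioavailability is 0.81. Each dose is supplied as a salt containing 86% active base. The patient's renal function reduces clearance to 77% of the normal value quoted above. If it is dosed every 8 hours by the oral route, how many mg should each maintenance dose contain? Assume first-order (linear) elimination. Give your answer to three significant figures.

834 mg

Patient clearance = 0.77 × 10.00 = 7.700 L/h
D = CL × Css × τ / F / S = 7.700 × 9.43 × 8 / 0.81 / 0.86 = 833.9 mg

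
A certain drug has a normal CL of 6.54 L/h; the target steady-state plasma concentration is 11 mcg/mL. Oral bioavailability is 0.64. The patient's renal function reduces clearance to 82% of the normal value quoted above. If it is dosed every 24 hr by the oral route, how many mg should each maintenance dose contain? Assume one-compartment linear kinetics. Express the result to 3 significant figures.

Patient clearance = 0.82 × 6.540 = 5.363 L/h
At steady state, dose per interval replaces the amount cleared in that interval: F·D/τ = CL·Css.
D = CL × Css × τ / F = 5.363 × 11 × 24 / 0.64 = 2212 mg

2210 mg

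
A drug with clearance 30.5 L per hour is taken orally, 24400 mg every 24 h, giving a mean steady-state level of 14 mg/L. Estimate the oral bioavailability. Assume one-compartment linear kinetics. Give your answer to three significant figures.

0.420

F·D/τ = CL·Css at steady state → F = CL·Css·τ / D.
F = 30.5 × 14 × 24 / 24400 = 0.420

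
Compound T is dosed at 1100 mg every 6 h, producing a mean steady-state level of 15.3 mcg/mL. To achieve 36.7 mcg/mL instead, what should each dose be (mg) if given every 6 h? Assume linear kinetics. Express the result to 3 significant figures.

With linear kinetics, Css is proportional to dose rate (D/τ) at fixed clearance.
D₂ = D₁ × (Css,target / Css,current) = 1100 × 36.7/15.3 = 2639 mg

2640 mg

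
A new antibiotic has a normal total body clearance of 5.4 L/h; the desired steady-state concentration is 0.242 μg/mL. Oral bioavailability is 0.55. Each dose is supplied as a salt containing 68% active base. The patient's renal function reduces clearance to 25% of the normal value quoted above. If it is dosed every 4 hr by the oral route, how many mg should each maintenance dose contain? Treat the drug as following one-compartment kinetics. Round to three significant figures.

Patient clearance = 0.25 × 5.400 = 1.350 L/h
D = CL × Css × τ / F / S = 1.350 × 0.242 × 4 / 0.55 / 0.68 = 3.494 mg

3.49 mg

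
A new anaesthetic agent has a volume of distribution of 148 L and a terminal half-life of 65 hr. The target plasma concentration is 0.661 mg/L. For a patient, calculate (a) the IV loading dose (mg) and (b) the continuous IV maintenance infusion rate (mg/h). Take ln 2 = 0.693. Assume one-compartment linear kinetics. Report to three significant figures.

LD = Vd × C = 148.0 × 0.661 = 97.83 mg
CL = 0.693 × Vd / t½ = 0.693 × 148.0 / 65 = 1.578 L/h
Infusion rate = CL × Css = 1.578 × 0.661 = 1.043 mg/h

(a) 97.8 mg; (b) 1.04 mg/h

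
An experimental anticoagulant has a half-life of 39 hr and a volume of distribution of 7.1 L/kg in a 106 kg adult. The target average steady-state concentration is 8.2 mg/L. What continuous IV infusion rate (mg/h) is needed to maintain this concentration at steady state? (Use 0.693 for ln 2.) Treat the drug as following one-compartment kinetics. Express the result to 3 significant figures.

110 mg/h

Total Vd = 7.1 × 106 = 752.6 L
k = 0.693/39 = 0.01777 h⁻¹, so CL = k·Vd = 0.01777 × 752.6 = 13.37 L/h
Infusion rate = CL × Css = 13.37 × 8.2 = 109.6 mg/h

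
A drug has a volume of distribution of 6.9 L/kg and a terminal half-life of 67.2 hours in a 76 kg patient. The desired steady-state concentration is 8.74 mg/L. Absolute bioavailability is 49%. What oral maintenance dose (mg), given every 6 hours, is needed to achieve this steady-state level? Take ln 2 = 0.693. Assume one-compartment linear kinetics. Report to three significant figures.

Total Vd = 6.9 × 76 = 524.4 L
CL = 0.693 × Vd / t½ = 0.693 × 524.4 / 67.2 = 5.408 L/h
D = CL × Css × τ / F = 5.408 × 8.74 × 6 / 0.49 = 578.8 mg

579 mg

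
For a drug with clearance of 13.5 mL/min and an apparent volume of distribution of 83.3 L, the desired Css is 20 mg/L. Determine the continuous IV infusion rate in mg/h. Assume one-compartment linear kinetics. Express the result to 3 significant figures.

16.2 mg/h

CL = 13.5 mL/min × 60/1000 = 0.8100 L/h
R₀ = 0.8100 × 20 = 16.20 mg/h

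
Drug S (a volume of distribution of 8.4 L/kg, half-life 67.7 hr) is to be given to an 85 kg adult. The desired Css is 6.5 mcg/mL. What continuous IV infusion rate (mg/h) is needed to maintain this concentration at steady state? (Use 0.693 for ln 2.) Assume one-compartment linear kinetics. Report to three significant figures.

47.5 mg/h

Vd(total) = 85 kg × 8.4 L/kg = 714.0 L
CL = 0.693 × Vd / t½ = 0.693 × 714.0 / 67.7 = 7.309 L/h
Infusion rate = CL × Css = 7.309 × 6.5 = 47.51 mg/h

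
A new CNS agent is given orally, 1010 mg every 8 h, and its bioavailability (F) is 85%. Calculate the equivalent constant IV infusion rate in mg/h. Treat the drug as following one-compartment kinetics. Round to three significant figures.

Equivalent systemic input: infusion rate = F·D/τ.
Rate = 0.85 × 1010 / 8 = 107.3 mg/h

107 mg/h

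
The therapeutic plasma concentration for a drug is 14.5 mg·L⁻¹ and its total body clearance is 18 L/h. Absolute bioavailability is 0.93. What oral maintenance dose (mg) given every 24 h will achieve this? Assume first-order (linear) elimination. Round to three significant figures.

D = CL × Css × τ / F = 18.00 × 14.5 × 24 / 0.93 = 6735 mg

6740 mg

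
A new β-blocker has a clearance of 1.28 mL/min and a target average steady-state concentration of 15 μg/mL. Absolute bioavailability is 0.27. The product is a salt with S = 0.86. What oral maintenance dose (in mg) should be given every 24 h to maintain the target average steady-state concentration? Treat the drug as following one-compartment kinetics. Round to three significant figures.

119 mg

CL = 1.28 mL/min × 60/1000 = 0.07680 L/h
D = CL × Css × τ / F / S = 0.07680 × 15 × 24 / 0.27 / 0.86 = 119.1 mg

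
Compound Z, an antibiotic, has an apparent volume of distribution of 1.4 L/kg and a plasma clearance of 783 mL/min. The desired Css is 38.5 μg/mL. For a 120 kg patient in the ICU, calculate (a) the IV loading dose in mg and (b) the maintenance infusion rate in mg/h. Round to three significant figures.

Total Vd = 1.4 × 120 = 168.0 L
LD = Vd · C_target = 168.0 × 38.5 = 6468 mg
CL = 783 mL/min = 783 × 0.06 = 46.98 L/h
Infusion rate = 46.98 L/h × 38.5 mg/L = 1809 mg/h

(a) 6470 mg; (b) 1810 mg/h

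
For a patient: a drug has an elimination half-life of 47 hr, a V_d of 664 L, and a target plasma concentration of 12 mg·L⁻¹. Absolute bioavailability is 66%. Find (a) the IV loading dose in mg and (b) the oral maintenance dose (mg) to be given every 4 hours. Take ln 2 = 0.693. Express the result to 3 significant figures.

LD = Vd × C = 664.0 × 12 = 7968 mg
CL = 0.693 × Vd / t½ = 0.693 × 664.0 / 47 = 9.790 L/h
D = CL × Css × τ / F = 9.790 × 12 × 4 / 0.66 = 712.0 mg

(a) 7970 mg; (b) 712 mg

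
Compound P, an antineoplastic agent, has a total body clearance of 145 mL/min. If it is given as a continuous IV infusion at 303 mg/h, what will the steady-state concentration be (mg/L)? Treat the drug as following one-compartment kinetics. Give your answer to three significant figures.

34.8 mg/L

Convert clearance: 145 mL/min × 60 min/h ÷ 1000 mL/L = 8.700 L/h
Css = rate / CL = 303 / 8.700 = 34.83 mg/L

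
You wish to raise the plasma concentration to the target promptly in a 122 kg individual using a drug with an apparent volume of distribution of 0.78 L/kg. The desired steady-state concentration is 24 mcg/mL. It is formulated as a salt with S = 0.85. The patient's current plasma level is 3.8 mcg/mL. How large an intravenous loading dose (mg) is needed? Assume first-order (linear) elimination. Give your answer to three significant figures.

2260 mg

Total Vd = 0.78 × 122 = 95.16 L
The loading dose fills Vd to the target concentration.
Concentration deficit ΔC = 24 − 3.8 = 20.20 mg/L
LD = Vd × ΔC / S = 95.16 × 20.20 / 0.85 = 2261 mg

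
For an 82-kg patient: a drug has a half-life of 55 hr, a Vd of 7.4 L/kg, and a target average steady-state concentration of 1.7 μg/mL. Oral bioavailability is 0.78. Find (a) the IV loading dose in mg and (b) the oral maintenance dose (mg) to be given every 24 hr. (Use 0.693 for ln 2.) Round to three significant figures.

(a) 1030 mg; (b) 400 mg

Vd = 7.4 L/kg × 82 kg = 606.8 L
LD = Vd × C = 606.8 × 1.7 = 1032 mg
CL = 0.693 × Vd / t½ = 0.693 × 606.8 / 55 = 7.646 L/h
D = CL × Css × τ / F = 7.646 × 1.7 × 24 / 0.78 = 399.9 mg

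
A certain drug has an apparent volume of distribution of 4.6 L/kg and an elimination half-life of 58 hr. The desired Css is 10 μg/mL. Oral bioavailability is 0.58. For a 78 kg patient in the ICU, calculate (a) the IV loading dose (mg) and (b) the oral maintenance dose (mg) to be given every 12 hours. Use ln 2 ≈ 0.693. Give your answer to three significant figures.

(a) 3590 mg; (b) 887 mg

Vd(total) = 78 kg × 4.6 L/kg = 358.8 L
LD = Vd × C = 358.8 × 10 = 3588 mg
CL = 0.693 × Vd / t½ = 0.693 × 358.8 / 58 = 4.287 L/h
D = CL × Css × τ / F = 4.287 × 10 × 12 / 0.58 = 887.0 mg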